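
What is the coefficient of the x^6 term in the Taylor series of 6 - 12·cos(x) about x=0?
Expand to order 6: 6 - 12·cos(x) = x^6/60 - x^4/2 + 6·x^2 - 6 + O(x^7).
The coefficient of x^6 is 1/60.

Final answer: 1/60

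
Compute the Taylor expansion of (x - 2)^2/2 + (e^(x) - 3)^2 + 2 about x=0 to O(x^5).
5·x^4/12 + x^3/3 - x^2/2 - 6·x + 8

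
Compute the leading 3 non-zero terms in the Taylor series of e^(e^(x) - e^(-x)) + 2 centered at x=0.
2·x^2 + 2·x + 3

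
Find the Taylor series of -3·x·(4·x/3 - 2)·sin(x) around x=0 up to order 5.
2·x^5/3 - x^4 - 4·x^3 + 6·x^2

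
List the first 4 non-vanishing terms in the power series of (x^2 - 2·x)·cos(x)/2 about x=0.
-x^4/4 + x^3/2 + x^2/2 - x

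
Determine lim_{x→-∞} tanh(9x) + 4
Evaluate the dominant behaviour as x → -∞; each term tends to a finite value or vanishes.
Limit = 3.

Final answer: 3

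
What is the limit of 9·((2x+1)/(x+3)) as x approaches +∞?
Evaluate the dominant behaviour as x → +∞; each term tends to a finite value or vanishes.
Limit = 18.

Final answer: 18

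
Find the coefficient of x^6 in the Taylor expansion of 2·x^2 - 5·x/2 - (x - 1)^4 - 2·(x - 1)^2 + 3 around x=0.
Expand to order 6: 2·x^2 - 5·x/2 - (x - 1)^4 - 2·(x - 1)^2 + 3 = -x^4 + 4·x^3 - 6·x^2 + 11·x/2 + O(x^7).
The coefficient of x^6 is 0.

Final answer: 0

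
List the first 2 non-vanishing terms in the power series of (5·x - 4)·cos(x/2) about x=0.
5·x - 4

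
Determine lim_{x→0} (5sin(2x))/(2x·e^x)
Both numerator and denominator → 0 as x → 0; this is a 0/0 indeterminate form.
Expand each to leading order near x = 0: numerator ~ 10·x, denominator ~ 2·x.
The limit of the ratio is 5.

Final answer: 5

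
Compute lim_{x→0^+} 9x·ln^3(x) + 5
The product is a 0·∞ indeterminate form at x → 0⁺.
Rewrite the product as 9·ln^3(x) / x^(-1) and apply L'Hôpital, or use the standard hierarchy x^(-1) ≫ |ln x|^3 as x → 0⁺.
The indeterminate product → 0, so the limit = 5.

Final answer: 5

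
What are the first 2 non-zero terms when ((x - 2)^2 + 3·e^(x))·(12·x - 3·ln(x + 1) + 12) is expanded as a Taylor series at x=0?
51·x + 84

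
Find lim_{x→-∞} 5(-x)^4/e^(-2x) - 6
The quotient is an ∞/∞ indeterminate form as x → -∞.
Compare growth rates of the dominant terms (exponentials ≫ polynomials ≫ logarithms), or apply L'Hôpital's rule; the quotient → 0.
Adding the constant: 0 - 6 = -6. Limit = -6.

Final answer: -6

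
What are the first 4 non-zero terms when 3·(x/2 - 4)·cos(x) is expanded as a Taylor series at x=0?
-3·x^3/4 + 6·x^2 + 3·x/2 - 12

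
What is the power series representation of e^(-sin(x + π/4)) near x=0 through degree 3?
x^3·(-e^(-√(2)/2)/4 + √(2)·e^(-√(2)/2)/24) + x^2·(e^(-√(2)/2)/4 + √(2)·e^(-√(2)/2)/4) - √(2)·x·e^(-√(2)/2)/2 + e^(-√(2)/2)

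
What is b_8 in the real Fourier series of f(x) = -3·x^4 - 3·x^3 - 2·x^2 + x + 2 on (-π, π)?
b_8 = (1/π) ∫_{-π}^{π} f(x)·sin(8x) dx.
Evaluate the integral (use parity and integration by parts as needed): b_8 = -41/128 + 3·π^2/4.

Final answer: -41/128 + 3·π^2/4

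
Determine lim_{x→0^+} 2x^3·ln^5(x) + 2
The product is a 0·∞ indeterminate form at x → 0⁺.
Rewrite the product as 2·ln^5(x) / x^(-3) and apply L'Hôpital, or use the standard hierarchy x^(-3) ≫ |ln x|^5 as x → 0⁺.
The indeterminate product → 0, so the limit = 2.

Final answer: 2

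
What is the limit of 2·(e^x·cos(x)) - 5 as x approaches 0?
Direct substitution at x = 0 gives -3.

Final answer: -3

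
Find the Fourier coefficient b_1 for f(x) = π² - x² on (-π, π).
b_1 = (1/π) ∫_{-π}^{π} f(x)·sin(1x) dx.
Evaluate the integral (use parity and integration by parts as needed): b_1 = 0.

Final answer: 0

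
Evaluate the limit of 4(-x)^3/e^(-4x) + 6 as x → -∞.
The quotient is an ∞/∞ indeterminate form as x → -∞.
Compare growth rates of the dominant terms (exponentials ≫ polynomials ≫ logarithms), or apply L'Hôpital's rule; the quotient → 0.
Adding the constant: 0 + 6 = 6. Limit = 6.

Final answer: 6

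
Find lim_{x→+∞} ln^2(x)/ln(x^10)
This is an ∞/∞ indeterminate form as x → +∞.
Write ln(x^10) = 10·ln(x), reducing the quotient to ln(x)/10 → ∞.
Limit = ∞.

Final answer: ∞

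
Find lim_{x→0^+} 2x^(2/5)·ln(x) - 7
The product is a 0·∞ indeterminate form at x → 0⁺.
Rewrite the product as 2·ln(x) / x^(-2/5) and apply L'Hôpital, or use the standard hierarchy x^(-2/5) ≫ |ln x| as x → 0⁺.
The indeterminate product → 0, so the limit = -7.

Final answer: -7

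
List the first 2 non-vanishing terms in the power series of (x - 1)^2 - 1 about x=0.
x^2 - 2·x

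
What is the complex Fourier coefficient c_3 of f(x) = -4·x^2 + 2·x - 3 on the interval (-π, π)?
Compute the real Fourier coefficients first: a_3 = 16/9, b_3 = 4/3.
Then c_3 = (a_3 − i·b_3)/2 = 8/9 - 2·i/3.

Final answer: 8/9 - 2·i/3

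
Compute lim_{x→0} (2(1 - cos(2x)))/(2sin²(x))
Both numerator and denominator → 0 as x → 0; this is a 0/0 indeterminate form.
Expand each to leading order near x = 0: numerator ~ 4·x^2, denominator ~ 2·x^2.
The limit of the ratio is 2.

Final answer: 2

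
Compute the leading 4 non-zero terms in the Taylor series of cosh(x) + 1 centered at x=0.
x^6/720 + x^4/24 + x^2/2 + 2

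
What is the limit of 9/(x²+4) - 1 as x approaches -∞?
Evaluate the dominant behaviour as x → -∞; each term tends to a finite value or vanishes.
Limit = -1.

Final answer: -1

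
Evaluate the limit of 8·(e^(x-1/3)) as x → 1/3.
Direct substitution at x = 1/3 gives 8.

Final answer: 8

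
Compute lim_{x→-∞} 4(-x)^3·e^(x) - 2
The product is a 0·∞ indeterminate form at x → -∞.
Rewrite the product as 4(-x)^3 / e^(-x) (an ∞/∞ form) and apply L'Hôpital, or use the standard hierarchy e^(|x|) ≫ |(-x)^3| as x → -∞.
The indeterminate product → 0, so the limit = -2.

Final answer: -2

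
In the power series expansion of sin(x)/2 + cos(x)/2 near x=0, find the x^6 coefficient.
Expand to order 6: sin(x)/2 + cos(x)/2 = -x^6/1440 + x^5/240 + x^4/48 - x^3/12 - x^2/4 + x/2 + 1/2 + O(x^7).
The coefficient of x^6 is -1/1440.

Final answer: -1/1440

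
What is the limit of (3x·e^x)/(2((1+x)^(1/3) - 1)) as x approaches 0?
Both numerator and denominator → 0 as x → 0; this is a 0/0 indeterminate form.
Expand each to leading order near x = 0: numerator ~ 3·x, denominator ~ 2·x/3.
The limit of the ratio is 9/2.

Final answer: 9/2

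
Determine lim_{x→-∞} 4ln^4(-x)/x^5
This is an ∞/∞ indeterminate form as x → -∞.
Compare growth rates of the dominant terms (exponentials ≫ polynomials ≫ logarithms), or apply L'Hôpital's rule; the quotient → 0.
Limit = 0.

Final answer: 0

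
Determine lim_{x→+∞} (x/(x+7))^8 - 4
As x → +∞: x/(x+7) = 1/(1 + 7/x) → 1, and the 8th power of a limit-1 base also → 1; with the additive constant, 1 - 4 = -3.
Limit = -3.

Final answer: -3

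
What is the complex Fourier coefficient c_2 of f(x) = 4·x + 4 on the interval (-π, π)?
Compute the real Fourier coefficients first: a_2 = 0, b_2 = -4.
Then c_2 = (a_2 − i·b_2)/2 = 2·i.

Final answer: 2·i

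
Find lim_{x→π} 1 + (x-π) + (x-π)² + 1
Direct substitution at x = π gives 2.

Final answer: 2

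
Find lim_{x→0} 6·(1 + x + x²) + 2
Direct substitution at x = 0 gives 8.

Final answer: 8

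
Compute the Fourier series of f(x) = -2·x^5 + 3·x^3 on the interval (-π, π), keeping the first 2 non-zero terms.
(-516 - 4·π^4 + 86·π^2)·sin(x) + (-13·π^2 + 39/2 + 2·π^4)·sin(2·x)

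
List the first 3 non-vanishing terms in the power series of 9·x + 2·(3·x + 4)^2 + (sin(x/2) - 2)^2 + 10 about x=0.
73·x^2/4 + 55·x + 46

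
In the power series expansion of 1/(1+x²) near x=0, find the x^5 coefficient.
Expand to order 5: 1/(1+x²) = x^4 - x^2 + 1 + O(x^6).
The coefficient of x^5 is 0.

Final answer: 0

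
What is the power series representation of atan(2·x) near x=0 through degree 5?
32·x^5/5 - 8·x^3/3 + 2·x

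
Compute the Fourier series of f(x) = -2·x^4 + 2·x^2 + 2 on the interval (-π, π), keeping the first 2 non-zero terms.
(-104 + 16·π^2)·cos(x) - 2·π^4/5 + 2 + 2·π^2/3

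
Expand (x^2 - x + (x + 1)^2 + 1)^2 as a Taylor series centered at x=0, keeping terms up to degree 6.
4·x^4 + 4·x^3 + 9·x^2 + 4·x + 4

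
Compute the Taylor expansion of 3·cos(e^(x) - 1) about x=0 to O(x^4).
-3·x^3/2 - 3·x^2/2 + 3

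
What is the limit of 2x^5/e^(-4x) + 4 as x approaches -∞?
The quotient is an ∞/∞ indeterminate form as x → -∞.
Compare growth rates of the dominant terms (exponentials ≫ polynomials ≫ logarithms), or apply L'Hôpital's rule; the quotient → 0.
Adding the constant: 0 + 4 = 4. Limit = 4.

Final answer: 4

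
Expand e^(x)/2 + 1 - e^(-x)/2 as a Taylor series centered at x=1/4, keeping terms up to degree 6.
(-1 + e^(1/2) + 2·e^(1/4))·e^(-1/4)/2 + (1 + e^(1/2))·e^(-1/4)·(x - 1/4)/2 + (-1 + e^(1/2))·e^(-1/4)·(x - 1/4)^2/4 + (1 + e^(1/2))·e^(-1/4)·(x - 1/4)^3/12 + (-1 + e^(1/2))·e^(-1/4)·(x - 1/4)^4/48 + (1 + e^(1/2))·e^(-1/4)·(x - 1/4)^5/240 + (-1 + e^(1/2))·e^(-1/4)·(x - 1/4)^6/1440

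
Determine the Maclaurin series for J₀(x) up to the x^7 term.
-x^6/2304 + x^4/64 - x^2/4 + 1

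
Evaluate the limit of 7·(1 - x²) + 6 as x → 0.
Direct substitution at x = 0 gives 13.

Final answer: 13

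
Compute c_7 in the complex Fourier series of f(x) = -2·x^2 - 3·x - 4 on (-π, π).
Compute the real Fourier coefficients first: a_7 = 8/49, b_7 = -6/7.
Then c_7 = (a_7 − i·b_7)/2 = 4/49 + 3·i/7.

Final answer: 4/49 + 3·i/7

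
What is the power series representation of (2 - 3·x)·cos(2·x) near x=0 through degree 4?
4·x^4/3 + 6·x^3 - 4·x^2 - 3·x + 2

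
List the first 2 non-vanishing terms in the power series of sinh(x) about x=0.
x^3/6 + x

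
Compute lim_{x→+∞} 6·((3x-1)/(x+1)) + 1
Evaluate the dominant behaviour as x → +∞; each term tends to a finite value or vanishes.
Limit = 19.

Final answer: 19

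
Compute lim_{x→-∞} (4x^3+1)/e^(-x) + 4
The quotient is an ∞/∞ indeterminate form as x → -∞.
Compare growth rates of the dominant terms (exponentials ≫ polynomials ≫ logarithms), or apply L'Hôpital's rule; the quotient → 0.
Adding the constant: 0 + 4 = 4. Limit = 4.

Final answer: 4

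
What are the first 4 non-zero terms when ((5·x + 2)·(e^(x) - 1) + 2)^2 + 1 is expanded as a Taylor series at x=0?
106·x^3/3 + 28·x^2 + 8·x + 5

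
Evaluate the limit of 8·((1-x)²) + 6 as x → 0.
Direct substitution at x = 0 gives 14.

Final answer: 14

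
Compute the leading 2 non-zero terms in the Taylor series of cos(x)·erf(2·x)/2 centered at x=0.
-11·x^3/(3·√(π)) + 2·x/√(π)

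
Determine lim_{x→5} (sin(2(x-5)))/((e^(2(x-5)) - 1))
Both numerator and denominator → 0 as x → 5; this is a 0/0 indeterminate form.
Expand each to leading order near x = 5: numerator ~ 2·(x - 5), denominator ~ 2·(x - 5).
The limit of the ratio is 1.

Final answer: 1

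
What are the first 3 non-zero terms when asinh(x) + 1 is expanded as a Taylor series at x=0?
-x^3/6 + x + 1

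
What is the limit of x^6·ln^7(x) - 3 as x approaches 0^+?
The product is a 0·∞ indeterminate form at x → 0⁺.
Rewrite the product as ln^7(x) / x^(-6) and apply L'Hôpital, or use the standard hierarchy x^(-6) ≫ |ln x|^7 as x → 0⁺.
The indeterminate product → 0, so the limit = -3.

Final answer: -3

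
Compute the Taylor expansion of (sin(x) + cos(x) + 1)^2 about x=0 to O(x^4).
-5·x^3/3 - x^2 + 4·x + 4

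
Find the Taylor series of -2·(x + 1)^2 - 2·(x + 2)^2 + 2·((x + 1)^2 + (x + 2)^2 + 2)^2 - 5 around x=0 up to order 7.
8·x^4 + 48·x^3 + 124·x^2 + 156·x + 83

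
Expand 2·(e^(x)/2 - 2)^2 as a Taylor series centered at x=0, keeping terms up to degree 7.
x^7/84 + 7·x^6/180 + x^5/10 + x^4/6 - x^2 - 3·x + 9/2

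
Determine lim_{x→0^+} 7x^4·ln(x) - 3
The product is a 0·∞ indeterminate form at x → 0⁺.
Rewrite the product as 7·ln(x) / x^(-4) and apply L'Hôpital, or use the standard hierarchy x^(-4) ≫ |ln x| as x → 0⁺.
The indeterminate product → 0, so the limit = -3.

Final answer: -3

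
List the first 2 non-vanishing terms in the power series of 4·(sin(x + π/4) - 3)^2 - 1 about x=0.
4·√(2)·x·(-3 + √(2)/2) - 1 + 4·(-3 + √(2)/2)^2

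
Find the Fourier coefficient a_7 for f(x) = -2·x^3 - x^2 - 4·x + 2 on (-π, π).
a_7 = (1/π) ∫_{-π}^{π} f(x)·cos(7x) dx.
Evaluate the integral (use parity and integration by parts as needed): a_7 = 4/49.

Final answer: 4/49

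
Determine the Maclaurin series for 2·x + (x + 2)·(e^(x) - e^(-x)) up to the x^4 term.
x^4/3 + 2·x^3/3 + 2·x^2 + 6·x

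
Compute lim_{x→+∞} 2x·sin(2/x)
As x → +∞: let u = 2/x → 0⁺; then 2·x·sin(2/x) = 2·2·sin(u)/u → 2·2·1 = 4.
Limit = 4.

Final answer: 4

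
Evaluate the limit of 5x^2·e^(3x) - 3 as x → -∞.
The product is a 0·∞ indeterminate form at x → -∞.
Rewrite the product as 5x^2 / e^(-3x) (an ∞/∞ form) and apply L'Hôpital, or use the standard hierarchy e^(3|x|) ≫ |x^2| as x → -∞.
The indeterminate product → 0, so the limit = -3.

Final answer: -3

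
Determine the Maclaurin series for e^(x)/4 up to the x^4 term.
x^4/96 + x^3/24 + x^2/8 + x/4 + 1/4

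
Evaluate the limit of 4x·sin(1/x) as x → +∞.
As x → +∞: let u = 1/x → 0⁺; then 4·x·sin(1/x) = 4·1·sin(u)/u → 4·1·1 = 4.
Limit = 4.

Final answer: 4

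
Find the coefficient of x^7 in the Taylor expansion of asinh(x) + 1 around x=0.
Expand to order 7: asinh(x) + 1 = -5·x^7/112 + 3·x^5/40 - x^3/6 + x + 1 + O(x^8).
The coefficient of x^7 is -5/112.

Final answer: -5/112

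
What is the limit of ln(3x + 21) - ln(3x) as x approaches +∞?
This is an ∞ − ∞ indeterminate form.
Combine the logarithms: ln(3x+21) − ln(3x) = ln((3x+21)/(3x)) = ln(1 + 21/(3x)) → ln(1) = 0.
Limit = 0.

Final answer: 0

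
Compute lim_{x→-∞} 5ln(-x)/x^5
This is an ∞/∞ indeterminate form as x → -∞.
Compare growth rates of the dominant terms (exponentials ≫ polynomials ≫ logarithms), or apply L'Hôpital's rule; the quotient → 0.
Limit = 0.

Final answer: 0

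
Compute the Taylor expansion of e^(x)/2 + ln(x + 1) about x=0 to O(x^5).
-11·x^4/48 + 5·x^3/12 - x^2/4 + 3·x/2 + 1/2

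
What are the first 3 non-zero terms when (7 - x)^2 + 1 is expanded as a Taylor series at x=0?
x^2 - 14·x + 50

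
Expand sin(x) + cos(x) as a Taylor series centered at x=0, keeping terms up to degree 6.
-x^6/720 + x^5/120 + x^4/24 - x^3/6 - x^2/2 + x + 1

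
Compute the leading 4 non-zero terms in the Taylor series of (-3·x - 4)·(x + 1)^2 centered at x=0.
-3·x^3 - 10·x^2 - 11·x - 4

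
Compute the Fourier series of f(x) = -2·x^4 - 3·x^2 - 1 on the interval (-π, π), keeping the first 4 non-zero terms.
(-84 + 16·π^2)·cos(x) + (3 - 4·π^2)·cos(2·x) + (4/27 + 16·π^2/9)·cos(3·x) - 2·π^4/5 - π^2 - 1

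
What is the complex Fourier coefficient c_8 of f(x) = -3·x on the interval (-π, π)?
Compute the real Fourier coefficients first: a_8 = 0, b_8 = 3/4.
Then c_8 = (a_8 − i·b_8)/2 = -3·i/8.

Final answer: -3·i/8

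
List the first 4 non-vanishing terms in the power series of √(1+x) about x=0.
x^3/16 - x^2/8 + x/2 + 1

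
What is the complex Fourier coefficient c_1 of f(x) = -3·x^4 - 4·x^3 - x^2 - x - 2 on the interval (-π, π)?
Compute the real Fourier coefficients first: a_1 = -140 + 24·π^2, b_1 = 46 - 8·π^2.
Then c_1 = (a_1 − i·b_1)/2 = -70 + 12·π^2 - 23·i + 4·i·π^2.

Final answer: -70 + 12·π^2 - 23·i + 4·i·π^2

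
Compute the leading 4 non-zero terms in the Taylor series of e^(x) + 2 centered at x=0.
x^3/6 + x^2/2 + x + 3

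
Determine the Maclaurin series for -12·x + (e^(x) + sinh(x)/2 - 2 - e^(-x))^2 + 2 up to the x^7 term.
-x^7/504 + 5·x^6/18 - x^5/12 + 25·x^4/12 - 5·x^3/3 + 25·x^2/4 - 22·x + 6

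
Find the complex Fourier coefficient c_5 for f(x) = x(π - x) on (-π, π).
Compute the real Fourier coefficients first: a_5 = 4/25, b_5 = 2·π/5.
Then c_5 = (a_5 − i·b_5)/2 = 2/25 - i·π/5.

Final answer: 2/25 - i·π/5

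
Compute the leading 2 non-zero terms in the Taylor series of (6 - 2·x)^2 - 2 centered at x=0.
34 - 24·x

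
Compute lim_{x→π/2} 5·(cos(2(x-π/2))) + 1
Direct substitution at x = π/2 gives 6.

Final answer: 6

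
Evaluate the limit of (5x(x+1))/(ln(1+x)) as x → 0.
Both numerator and denominator → 0 as x → 0; this is a 0/0 indeterminate form.
Expand each to leading order near x = 0: numerator ~ 5·x, denominator ~ x.
The limit of the ratio is 5.

Final answer: 5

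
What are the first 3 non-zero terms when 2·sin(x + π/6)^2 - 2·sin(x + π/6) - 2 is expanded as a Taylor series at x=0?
-√(3)·x^3/2 + 3·x^2/2 - 5/2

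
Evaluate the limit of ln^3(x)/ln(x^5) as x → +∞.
This is an ∞/∞ indeterminate form as x → +∞.
Write ln(x^5) = 5·ln(x), reducing the quotient to ln^2(x)/5 → ∞.
Limit = ∞.

Final answer: ∞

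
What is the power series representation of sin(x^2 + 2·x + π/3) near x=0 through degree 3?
x^3·(-√(3) - 2/3) + x^2·(1/2 - √(3)) + x + √(3)/2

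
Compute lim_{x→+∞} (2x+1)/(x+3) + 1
Evaluate the dominant behaviour as x → +∞; each term tends to a finite value or vanishes.
Limit = 3.

Final answer: 3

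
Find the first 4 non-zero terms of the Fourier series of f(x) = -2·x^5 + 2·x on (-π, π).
(-476 - 4·π^4 + 80·π^2)·sin(x) + (-10·π^2 + 13 + 2·π^4)·sin(2·x) + (-4·π^4/3 - 52/81 + 80·π^2/27)·sin(3·x) + (-5·π^2/4 - 17/32 + π^4)·sin(4·x)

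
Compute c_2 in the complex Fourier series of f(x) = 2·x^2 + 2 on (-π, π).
Compute the real Fourier coefficients first: a_2 = 2, b_2 = 0.
Then c_2 = (a_2 − i·b_2)/2 = 1.

Final answer: 1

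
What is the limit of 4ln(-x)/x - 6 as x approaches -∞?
The quotient is an ∞/∞ indeterminate form as x → -∞.
Compare growth rates of the dominant terms (exponentials ≫ polynomials ≫ logarithms), or apply L'Hôpital's rule; the quotient → 0.
Adding the constant: 0 - 6 = -6. Limit = -6.

Final answer: -6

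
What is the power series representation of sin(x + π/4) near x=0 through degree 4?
√(2)·x^4/48 - √(2)·x^3/12 - √(2)·x^2/4 + √(2)·x/2 + √(2)/2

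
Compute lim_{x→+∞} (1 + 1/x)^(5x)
As x → +∞: write (1 + 1/x)^(5x) = ((1 + 1/x)^x)^5 → (e^1)^5 = e^5.
Limit = e^(5).

Final answer: e^(5)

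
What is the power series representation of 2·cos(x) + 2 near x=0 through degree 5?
x^4/12 - x^2 + 4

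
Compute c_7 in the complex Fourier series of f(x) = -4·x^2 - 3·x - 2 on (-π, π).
Compute the real Fourier coefficients first: a_7 = 16/49, b_7 = -6/7.
Then c_7 = (a_7 − i·b_7)/2 = 8/49 + 3·i/7.

Final answer: 8/49 + 3·i/7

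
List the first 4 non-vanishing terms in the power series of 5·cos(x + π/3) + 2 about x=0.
5·√(3)·x^3/12 - 5·x^2/4 - 5·√(3)·x/2 + 9/2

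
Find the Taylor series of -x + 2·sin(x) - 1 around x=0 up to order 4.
-x^3/3 + x - 1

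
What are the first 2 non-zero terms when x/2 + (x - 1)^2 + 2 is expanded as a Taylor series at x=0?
3 - 3·x/2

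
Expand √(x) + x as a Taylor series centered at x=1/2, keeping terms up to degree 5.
1/2 + √(2)/2 + (√(2)/2 + 1)·(x - 1/2) - √(2)·(x - 1/2)^2/4 + √(2)·(x - 1/2)^3/4 - 5·√(2)·(x - 1/2)^4/16 + 7·√(2)·(x - 1/2)^5/16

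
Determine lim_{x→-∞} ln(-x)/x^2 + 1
The quotient is an ∞/∞ indeterminate form as x → -∞.
Compare growth rates of the dominant terms (exponentials ≫ polynomials ≫ logarithms), or apply L'Hôpital's rule; the quotient → 0.
Adding the constant: 0 + 1 = 1. Limit = 1.

Final answer: 1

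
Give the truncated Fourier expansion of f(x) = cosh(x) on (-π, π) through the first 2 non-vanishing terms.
-cos(x)·sinh(π)/π + sinh(π)/π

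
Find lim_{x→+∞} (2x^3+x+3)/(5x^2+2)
This is an ∞/∞ indeterminate form as x → +∞.
Divide numerator and denominator by x^3 and let the lower-order terms vanish; the numerator's degree 3 exceeds the denominator's degree 2, so the quotient diverges.
Limit = ∞.

Final answer: ∞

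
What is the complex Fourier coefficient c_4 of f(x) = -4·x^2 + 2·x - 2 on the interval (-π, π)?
Compute the real Fourier coefficients first: a_4 = -1, b_4 = -1.
Then c_4 = (a_4 − i·b_4)/2 = -1/2 + i/2.

Final answer: -1/2 + i/2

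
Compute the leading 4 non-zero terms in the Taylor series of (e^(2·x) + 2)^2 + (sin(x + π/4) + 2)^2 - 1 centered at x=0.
x^3·((√(2)/2 + 2)^2·(-√(2)/(6·(√(2)/2 + 2)) - 1/(2·(√(2)/2 + 2)^2)) + 16) + x^2·((√(2)/2 + 2)^2·(-√(2)/(2·(√(2)/2 + 2)) + 1/(2·(√(2)/2 + 2)^2)) + 16) + x·(√(2)·(√(2)/2 + 2) + 12) + (√(2)/2 + 2)^2 + 8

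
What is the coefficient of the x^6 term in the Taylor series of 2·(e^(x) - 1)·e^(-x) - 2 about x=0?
Expand to order 6: 2·(e^(x) - 1)·e^(-x) - 2 = -x^6/360 + x^5/60 - x^4/12 + x^3/3 - x^2 + 2·x - 2 + O(x^7).
The coefficient of x^6 is -1/360.

Final answer: -1/360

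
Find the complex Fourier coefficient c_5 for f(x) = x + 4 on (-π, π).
Compute the real Fourier coefficients first: a_5 = 0, b_5 = 2/5.
Then c_5 = (a_5 − i·b_5)/2 = -i/5.

Final answer: -i/5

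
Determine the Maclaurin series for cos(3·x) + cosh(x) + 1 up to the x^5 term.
41·x^4/12 - 4·x^2 + 3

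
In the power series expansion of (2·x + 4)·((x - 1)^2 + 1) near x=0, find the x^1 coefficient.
Expand to order 1: (2·x + 4)·((x - 1)^2 + 1) = 8 - 4·x + O(x^2).
The coefficient of x^1 is -4.

Final answer: -4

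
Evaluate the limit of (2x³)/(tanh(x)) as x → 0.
Both numerator and denominator → 0 as x → 0; this is a 0/0 indeterminate form.
Expand each to leading order near x = 0: numerator ~ 2·x^3, denominator ~ x.
The limit of the ratio is 0.

Final answer: 0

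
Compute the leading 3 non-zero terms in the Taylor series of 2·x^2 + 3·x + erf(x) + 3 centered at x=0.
2·x^2 + x·(2/√(π) + 3) + 3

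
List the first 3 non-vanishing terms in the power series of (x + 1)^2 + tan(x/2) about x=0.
x^2 + 5·x/2 + 1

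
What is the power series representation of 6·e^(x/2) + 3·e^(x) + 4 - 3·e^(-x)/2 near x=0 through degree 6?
17·x^6/7680 + 5·x^5/128 + 5·x^4/64 + 7·x^3/8 + 3·x^2/2 + 15·x/2 + 23/2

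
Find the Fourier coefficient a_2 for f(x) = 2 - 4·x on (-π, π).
a_2 = (1/π) ∫_{-π}^{π} f(x)·cos(2x) dx.
Evaluate the integral (use parity and integration by parts as needed): a_2 = 0.

Final answer: 0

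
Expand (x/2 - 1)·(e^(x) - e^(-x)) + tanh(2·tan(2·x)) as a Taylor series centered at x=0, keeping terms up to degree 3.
-49·x^3/3 + x^2 + 2·x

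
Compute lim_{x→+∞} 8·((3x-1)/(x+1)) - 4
Evaluate the dominant behaviour as x → +∞; each term tends to a finite value or vanishes.
Limit = 20.

Final answer: 20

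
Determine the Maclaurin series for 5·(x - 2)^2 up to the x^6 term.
5·x^2 - 20·x + 20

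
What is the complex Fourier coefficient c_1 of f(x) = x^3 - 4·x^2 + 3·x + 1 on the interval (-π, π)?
Compute the real Fourier coefficients first: a_1 = 16, b_1 = -6 + 2·π^2.
Then c_1 = (a_1 − i·b_1)/2 = 8 - i·π^2 + 3·i.

Final answer: 8 - i·π^2 + 3·i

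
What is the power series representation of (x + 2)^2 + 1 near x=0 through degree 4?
x^2 + 4·x + 5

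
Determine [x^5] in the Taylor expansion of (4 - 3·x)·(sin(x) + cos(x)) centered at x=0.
Expand to order 5: (4 - 3·x)·(sin(x) + cos(x)) = -11·x^5/120 + 2·x^4/3 + 5·x^3/6 - 5·x^2 + x + 4 + O(x^6).
The coefficient of x^5 is -11/120.

Final answer: -11/120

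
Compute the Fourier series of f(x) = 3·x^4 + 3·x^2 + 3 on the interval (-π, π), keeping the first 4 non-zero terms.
(132 - 24·π^2)·cos(x) + (-6 + 6·π^2)·cos(2·x) + (4/9 - 8·π^2/3)·cos(3·x) + 3 + π^2 + 3·π^4/5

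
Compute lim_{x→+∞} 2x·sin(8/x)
As x → +∞: let u = 8/x → 0⁺; then 2·x·sin(8/x) = 2·8·sin(u)/u → 2·8·1 = 16.
Limit = 16.

Final answer: 16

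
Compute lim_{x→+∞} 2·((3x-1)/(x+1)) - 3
Evaluate the dominant behaviour as x → +∞; each term tends to a finite value or vanishes.
Limit = 3.

Final answer: 3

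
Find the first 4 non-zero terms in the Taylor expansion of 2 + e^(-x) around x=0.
-x^3/6 + x^2/2 - x + 3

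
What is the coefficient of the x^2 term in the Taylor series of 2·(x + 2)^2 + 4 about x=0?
Expand to order 2: 2·(x + 2)^2 + 4 = 2·x^2 + 8·x + 12 + O(x^3).
The coefficient of x^2 is 2.

Final answer: 2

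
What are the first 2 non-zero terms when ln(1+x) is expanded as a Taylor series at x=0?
-x^2/2 + x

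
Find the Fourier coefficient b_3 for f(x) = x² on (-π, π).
b_3 = (1/π) ∫_{-π}^{π} f(x)·sin(3x) dx.
Evaluate the integral (use parity and integration by parts as needed): b_3 = 0.

Final answer: 0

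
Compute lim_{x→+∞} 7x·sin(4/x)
As x → +∞: let u = 4/x → 0⁺; then 7·x·sin(4/x) = 7·4·sin(u)/u → 7·4·1 = 28.
Limit = 28.

Final answer: 28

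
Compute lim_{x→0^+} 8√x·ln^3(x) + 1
The product is a 0·∞ indeterminate form at x → 0⁺.
Rewrite the product as 8·ln^3(x) / x^(-1/2) and apply L'Hôpital, or use the standard hierarchy x^(-1/2) ≫ |ln x|^3 as x → 0⁺.
The indeterminate product → 0, so the limit = 1.

Final answer: 1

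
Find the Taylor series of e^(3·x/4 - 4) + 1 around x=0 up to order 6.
81·x^6·e^(-4)/327680 + 81·x^5·e^(-4)/40960 + 27·x^4·e^(-4)/2048 + 9·x^3·e^(-4)/128 + 9·x^2·e^(-4)/32 + 3·x·e^(-4)/4 + e^(-4) + 1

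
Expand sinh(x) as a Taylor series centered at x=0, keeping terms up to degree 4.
x^3/6 + x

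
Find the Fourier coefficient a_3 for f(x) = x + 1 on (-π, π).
a_3 = (1/π) ∫_{-π}^{π} f(x)·cos(3x) dx.
Evaluate the integral (use parity and integration by parts as needed): a_3 = 0.

Final answer: 0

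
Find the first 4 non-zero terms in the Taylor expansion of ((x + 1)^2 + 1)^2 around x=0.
4·x^3 + 8·x^2 + 8·x + 4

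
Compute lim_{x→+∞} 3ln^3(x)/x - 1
The quotient is an ∞/∞ indeterminate form as x → +∞.
The polynomial denominator x dominates the logarithmic numerator (any positive power of x ≫ ln^3(x) as x → ∞), so the quotient → 0.
Adding the constant: 0 - 1 = -1. Limit = -1.

Final answer: -1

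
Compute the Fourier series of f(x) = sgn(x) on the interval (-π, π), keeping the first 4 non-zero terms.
4·sin(x)/π + 4·sin(3·x)/(3·π) + 4·sin(5·x)/(5·π) + 4·sin(7·x)/(7·π)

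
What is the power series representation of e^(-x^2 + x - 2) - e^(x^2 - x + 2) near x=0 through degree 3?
x^3·(-5·e^(-2)/6 + 7·e^(2)/6) + x^2·(-3·e^(2)/2 - e^(-2)/2) + x·(e^(-2) + e^(2)) - e^(2) + e^(-2)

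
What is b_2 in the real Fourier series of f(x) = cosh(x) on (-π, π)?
b_2 = (1/π) ∫_{-π}^{π} f(x)·sin(2x) dx.
Evaluate the integral (use parity and integration by parts as needed): b_2 = 0.

Final answer: 0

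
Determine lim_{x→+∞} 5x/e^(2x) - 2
The quotient is an ∞/∞ indeterminate form as x → +∞.
The exponential denominator e^(2x) dominates the polynomial numerator (e^x ≫ x as x → ∞), so the quotient → 0.
Adding the constant: 0 - 2 = -2. Limit = -2.

Final answer: -2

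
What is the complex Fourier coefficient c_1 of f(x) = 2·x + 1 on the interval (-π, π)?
Compute the real Fourier coefficients first: a_1 = 0, b_1 = 4.
Then c_1 = (a_1 − i·b_1)/2 = -2·i.

Final answer: -2·i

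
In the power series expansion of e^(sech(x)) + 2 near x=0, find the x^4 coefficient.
Expand to order 4: e^(sech(x)) + 2 = e·x^4/3 - e·x^2/2 + 2 + e + O(x^5).
The coefficient of x^4 is e/3.

Final answer: e/3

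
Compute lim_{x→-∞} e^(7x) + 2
Evaluate the dominant behaviour as x → -∞; each term tends to a finite value or vanishes.
Limit = 2.

Final answer: 2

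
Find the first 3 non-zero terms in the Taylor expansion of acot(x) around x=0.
x^3/3 - x + π/2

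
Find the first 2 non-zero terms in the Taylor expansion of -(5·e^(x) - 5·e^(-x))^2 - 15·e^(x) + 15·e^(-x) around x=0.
-100·x^2 - 30·x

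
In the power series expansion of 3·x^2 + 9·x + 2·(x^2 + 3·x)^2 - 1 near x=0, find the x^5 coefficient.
Expand to order 5: 3·x^2 + 9·x + 2·(x^2 + 3·x)^2 - 1 = 2·x^4 + 12·x^3 + 21·x^2 + 9·x - 1 + O(x^6).
The coefficient of x^5 is 0.

Final answer: 0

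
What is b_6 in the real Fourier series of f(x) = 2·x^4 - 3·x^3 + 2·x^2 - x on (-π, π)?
b_6 = (1/π) ∫_{-π}^{π} f(x)·sin(6x) dx.
Evaluate the integral (use parity and integration by parts as needed): b_6 = 1/6 + π^2.

Final answer: 1/6 + π^2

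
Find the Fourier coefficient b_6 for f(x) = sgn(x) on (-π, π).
b_6 = (1/π) ∫_{-π}^{π} f(x)·sin(6x) dx.
Evaluate the integral (use parity and integration by parts as needed): b_6 = 0.

Final answer: 0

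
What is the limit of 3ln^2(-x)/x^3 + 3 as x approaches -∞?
The quotient is an ∞/∞ indeterminate form as x → -∞.
Compare growth rates of the dominant terms (exponentials ≫ polynomials ≫ logarithms), or apply L'Hôpital's rule; the quotient → 0.
Adding the constant: 0 + 3 = 3. Limit = 3.

Final answer: 3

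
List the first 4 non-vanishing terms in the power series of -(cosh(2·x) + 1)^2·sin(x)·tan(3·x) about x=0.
-320857·x^8/420 - 2117·x^6/10 - 58·x^4 - 12·x^2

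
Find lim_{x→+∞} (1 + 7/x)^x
As x → +∞: this is the defining limit (1 + 7/x)^x → e^7.
Limit = e^(7).

Final answer: e^(7)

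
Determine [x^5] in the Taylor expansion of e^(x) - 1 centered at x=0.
Expand to order 5: e^(x) - 1 = x^5/120 + x^4/24 + x^3/6 + x^2/2 + x + O(x^6).
The coefficient of x^5 is 1/120.

Final answer: 1/120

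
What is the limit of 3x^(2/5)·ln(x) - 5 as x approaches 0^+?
The product is a 0·∞ indeterminate form at x → 0⁺.
Rewrite the product as 3·ln(x) / x^(-2/5) and apply L'Hôpital, or use the standard hierarchy x^(-2/5) ≫ |ln x| as x → 0⁺.
The indeterminate product → 0, so the limit = -5.

Final answer: -5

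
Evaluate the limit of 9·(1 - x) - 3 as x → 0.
Direct substitution at x = 0 gives 6.

Final answer: 6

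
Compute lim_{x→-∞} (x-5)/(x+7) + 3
Evaluate the dominant behaviour as x → -∞; each term tends to a finite value or vanishes.
Limit = 4.

Final answer: 4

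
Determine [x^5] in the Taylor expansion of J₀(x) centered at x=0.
Expand to order 5: J₀(x) = x^4/64 - x^2/4 + 1 + O(x^6).
The coefficient of x^5 is 0.

Final answer: 0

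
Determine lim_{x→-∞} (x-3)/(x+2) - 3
Evaluate the dominant behaviour as x → -∞; each term tends to a finite value or vanishes.
Limit = -2.

Final answer: -2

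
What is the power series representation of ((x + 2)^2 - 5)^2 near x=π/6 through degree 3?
-4·π/3 + π^4/1296 + 1 + π^3/27 + 7·π^2/18 + (-8 + π^3/54 + 2·π^2/3 + 14·π/3)·(x - π/6) + (π^2/6 + 4·π + 14)·(x - π/6)^2 + (2·π/3 + 8)·(x - π/6)^3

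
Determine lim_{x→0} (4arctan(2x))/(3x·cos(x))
Both numerator and denominator → 0 as x → 0; this is a 0/0 indeterminate form.
Expand each to leading order near x = 0: numerator ~ 8·x, denominator ~ 3·x.
The limit of the ratio is 8/3.

Final answer: 8/3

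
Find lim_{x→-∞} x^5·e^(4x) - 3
The product is a 0·∞ indeterminate form at x → -∞.
Rewrite the product as x^5 / e^(-4x) (an ∞/∞ form) and apply L'Hôpital, or use the standard hierarchy e^(4|x|) ≫ |x^5| as x → -∞.
The indeterminate product → 0, so the limit = -3.

Final answer: -3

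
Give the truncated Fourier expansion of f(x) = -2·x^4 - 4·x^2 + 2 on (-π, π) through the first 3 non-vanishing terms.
(-80 + 16·π^2)·cos(x) + (2 - 4·π^2)·cos(2·x) - 2·π^4/5 - 4·π^2/3 + 2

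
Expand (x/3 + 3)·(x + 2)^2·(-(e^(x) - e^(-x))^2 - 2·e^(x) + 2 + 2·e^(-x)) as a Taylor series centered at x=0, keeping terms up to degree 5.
-112·x^5/5 - 392·x^4/9 - 78·x^3 - 278·x^2/3 - 64·x/3 + 24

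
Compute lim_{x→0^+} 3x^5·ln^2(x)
This is a 0·∞ indeterminate form at x → 0⁺.
Rewrite the product as 3·ln^2(x) / x^(-5) and apply L'Hôpital, or use the standard hierarchy x^(-5) ≫ |ln x|^2 as x → 0⁺.
The indeterminate product → 0, so the limit = 0.

Final answer: 0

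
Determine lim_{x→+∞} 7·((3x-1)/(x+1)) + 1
Evaluate the dominant behaviour as x → +∞; each term tends to a finite value or vanishes.
Limit = 22.

Final answer: 22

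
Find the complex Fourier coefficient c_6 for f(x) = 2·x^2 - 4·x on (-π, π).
Compute the real Fourier coefficients first: a_6 = 2/9, b_6 = 4/3.
Then c_6 = (a_6 − i·b_6)/2 = 1/9 - 2·i/3.

Final answer: 1/9 - 2·i/3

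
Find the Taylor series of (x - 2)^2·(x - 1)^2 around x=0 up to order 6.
x^4 - 6·x^3 + 13·x^2 - 12·x + 4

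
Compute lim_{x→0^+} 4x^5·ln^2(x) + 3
The product is a 0·∞ indeterminate form at x → 0⁺.
Rewrite the product as 4·ln^2(x) / x^(-5) and apply L'Hôpital, or use the standard hierarchy x^(-5) ≫ |ln x|^2 as x → 0⁺.
The indeterminate product → 0, so the limit = 3.

Final answer: 3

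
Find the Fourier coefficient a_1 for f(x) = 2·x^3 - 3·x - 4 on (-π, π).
a_1 = (1/π) ∫_{-π}^{π} f(x)·cos(1x) dx.
Evaluate the integral (use parity and integration by parts as needed): a_1 = 0.

Final answer: 0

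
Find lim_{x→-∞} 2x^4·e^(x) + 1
The product is a 0·∞ indeterminate form at x → -∞.
Rewrite the product as 2x^4 / e^(-x) (an ∞/∞ form) and apply L'Hôpital, or use the standard hierarchy e^(|x|) ≫ |x^4| as x → -∞.
The indeterminate product → 0, so the limit = 1.

Final answer: 1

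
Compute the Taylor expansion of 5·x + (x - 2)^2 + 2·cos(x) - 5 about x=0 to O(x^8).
-x^6/360 + x^4/12 + x + 1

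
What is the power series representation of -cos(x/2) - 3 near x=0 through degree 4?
-x^4/384 + x^2/8 - 4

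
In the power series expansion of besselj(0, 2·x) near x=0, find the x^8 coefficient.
Expand to order 8: besselj(0, 2·x) = x^8/576 - x^6/36 + x^4/4 - x^2 + 1 + O(x^9).
The coefficient of x^8 is 1/576.

Final answer: 1/576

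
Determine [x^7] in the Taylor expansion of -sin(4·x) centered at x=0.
Expand to order 7: -sin(4·x) = 1024·x^7/315 - 128·x^5/15 + 32·x^3/3 - 4·x + O(x^8).
The coefficient of x^7 is 1024/315.

Final answer: 1024/315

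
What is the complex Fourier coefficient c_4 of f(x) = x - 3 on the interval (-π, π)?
Compute the real Fourier coefficients first: a_4 = 0, b_4 = -1/2.
Then c_4 = (a_4 − i·b_4)/2 = i/4.

Final answer: i/4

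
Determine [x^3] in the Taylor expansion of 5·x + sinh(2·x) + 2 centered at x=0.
Expand to order 3: 5·x + sinh(2·x) + 2 = 4·x^3/3 + 7·x + 2 + O(x^4).
The coefficient of x^3 is 4/3.

Final answer: 4/3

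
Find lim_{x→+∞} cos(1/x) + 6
Evaluate the dominant behaviour as x → +∞; each term tends to a finite value or vanishes.
Limit = 7.

Final answer: 7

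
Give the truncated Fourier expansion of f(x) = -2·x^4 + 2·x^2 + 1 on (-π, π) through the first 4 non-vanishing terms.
(-104 + 16·π^2)·cos(x) + (8 - 4·π^2)·cos(2·x) + (-56/27 + 16·π^2/9)·cos(3·x) - 2·π^4/5 + 1 + 2·π^2/3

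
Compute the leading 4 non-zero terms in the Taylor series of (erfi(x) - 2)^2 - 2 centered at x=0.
-8·x^3/(3·√(π)) + 4·x^2/π - 8·x/√(π) + 2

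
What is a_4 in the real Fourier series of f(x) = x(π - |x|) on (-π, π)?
a_4 = (1/π) ∫_{-π}^{π} f(x)·cos(4x) dx.
Evaluate the integral (use parity and integration by parts as needed): a_4 = 0.

Final answer: 0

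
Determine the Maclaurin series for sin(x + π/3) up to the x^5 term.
x^5/240 + √(3)·x^4/48 - x^3/12 - √(3)·x^2/4 + x/2 + √(3)/2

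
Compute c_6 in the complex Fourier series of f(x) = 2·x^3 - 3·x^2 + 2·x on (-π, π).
Compute the real Fourier coefficients first: a_6 = -1/3, b_6 = -2·π^2/3 - 5/9.
Then c_6 = (a_6 − i·b_6)/2 = -1/6 + 5·i/18 + i·π^2/3.

Final answer: -1/6 + 5·i/18 + i·π^2/3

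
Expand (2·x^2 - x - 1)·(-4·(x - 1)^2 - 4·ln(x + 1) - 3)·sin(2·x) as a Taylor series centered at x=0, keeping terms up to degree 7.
212·x^7/45 - 902·x^6/45 + 238·x^5/15 + 56·x^4/3 - 124·x^3/3 + 6·x^2 + 14·x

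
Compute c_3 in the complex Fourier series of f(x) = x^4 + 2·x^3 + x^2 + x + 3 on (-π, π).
Compute the real Fourier coefficients first: a_3 = 4/27 - 8·π^2/9, b_3 = -2/9 + 4·π^2/3.
Then c_3 = (a_3 − i·b_3)/2 = -4·π^2/9 + 2/27 - 2·i·π^2/3 + i/9.

Final answer: -4·π^2/9 + 2/27 - 2·i·π^2/3 + i/9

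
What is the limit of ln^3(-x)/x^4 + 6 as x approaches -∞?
The quotient is an ∞/∞ indeterminate form as x → -∞.
Compare growth rates of the dominant terms (exponentials ≫ polynomials ≫ logarithms), or apply L'Hôpital's rule; the quotient → 0.
Adding the constant: 0 + 6 = 6. Limit = 6.

Final answer: 6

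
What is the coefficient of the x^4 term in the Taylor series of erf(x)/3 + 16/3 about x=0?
Expand to order 4: erf(x)/3 + 16/3 = -2·x^3/(9·√(π)) + 2·x/(3·√(π)) + 16/3 + O(x^5).
The coefficient of x^4 is 0.

Final answer: 0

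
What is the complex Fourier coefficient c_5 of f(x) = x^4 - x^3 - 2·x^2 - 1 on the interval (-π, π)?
Compute the real Fourier coefficients first: a_5 = 248/625 - 8·π^2/25, b_5 = 12/125 - 2·π^2/5.
Then c_5 = (a_5 − i·b_5)/2 = -4·π^2/25 + 124/625 - 6·i/125 + i·π^2/5.

Final answer: -4·π^2/25 + 124/625 - 6·i/125 + i·π^2/5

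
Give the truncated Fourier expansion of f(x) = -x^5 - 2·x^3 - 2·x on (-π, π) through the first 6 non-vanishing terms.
(-220 - 2·π^4 + 36·π^2)·sin(x) + (-3·π^2 + 13/2 + π^4)·sin(2·x) + (-2·π^4/3 - 116/81 + 4·π^2/27)·sin(3·x) + (55/64 + 3·π^2/8 + π^4/2)·sin(4·x) + (-2·π^4/5 - 12·π^2/25 - 428/625)·sin(5·x) + (95/162 + 13·π^2/27 + π^4/3)·sin(6·x)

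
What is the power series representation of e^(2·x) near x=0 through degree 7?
8·x^7/315 + 4·x^6/45 + 4·x^5/15 + 2·x^4/3 + 4·x^3/3 + 2·x^2 + 2·x + 1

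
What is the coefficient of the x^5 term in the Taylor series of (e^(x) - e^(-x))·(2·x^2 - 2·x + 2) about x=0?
Expand to order 5: (e^(x) - e^(-x))·(2·x^2 - 2·x + 2) = 7·x^5/10 - 2·x^4/3 + 14·x^3/3 - 4·x^2 + 4·x + O(x^6).
The coefficient of x^5 is 7/10.

Final answer: 7/10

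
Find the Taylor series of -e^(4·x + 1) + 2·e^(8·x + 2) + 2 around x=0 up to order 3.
x^3·(-32·e/3 + 512·e^(2)/3) + x^2·(-8·e + 64·e^(2)) + x·(-4·e + 16·e^(2)) - e + 2 + 2·e^(2)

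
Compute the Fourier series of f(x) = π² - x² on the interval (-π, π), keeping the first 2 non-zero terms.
4·cos(x) + 2·π^2/3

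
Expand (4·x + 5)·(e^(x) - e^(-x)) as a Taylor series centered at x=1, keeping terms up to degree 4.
(-9 + 9·e^(2))·e^(-1) + (5 + 13·e^(2))·e^(-1)·(x - 1) + (-1 + 17·e^(2))·e^(-1)·(x - 1)^2/2 + (-1 + 7·e^(2))·e^(-1)·(x - 1)^3/2 + (7 + 25·e^(2))·e^(-1)·(x - 1)^4/24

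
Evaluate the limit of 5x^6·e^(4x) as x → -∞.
This is a 0·∞ indeterminate form at x → -∞.
Rewrite the product as 5x^6 / e^(-4x) (an ∞/∞ form) and apply L'Hôpital, or use the standard hierarchy e^(4|x|) ≫ |x^6| as x → -∞.
The indeterminate product → 0, so the limit = 0.

Final answer: 0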